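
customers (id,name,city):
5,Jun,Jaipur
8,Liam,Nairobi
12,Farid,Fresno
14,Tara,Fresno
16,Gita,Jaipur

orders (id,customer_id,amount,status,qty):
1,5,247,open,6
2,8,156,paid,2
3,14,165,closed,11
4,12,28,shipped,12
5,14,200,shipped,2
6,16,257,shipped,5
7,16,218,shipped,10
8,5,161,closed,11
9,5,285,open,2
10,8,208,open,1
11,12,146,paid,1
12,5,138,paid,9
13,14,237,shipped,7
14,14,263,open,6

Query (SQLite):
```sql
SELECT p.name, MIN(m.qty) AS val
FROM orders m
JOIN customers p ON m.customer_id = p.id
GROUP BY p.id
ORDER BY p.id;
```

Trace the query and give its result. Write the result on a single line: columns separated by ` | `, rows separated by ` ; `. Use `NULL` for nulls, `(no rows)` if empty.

Join each orders row to its customers via customer_id.
Group joined rows by customers.id; compute MIN(m.qty) per group.
  5: ids {1, 8, 9, 12} → MIN(m.qty)=2
  8: ids {2, 10} → MIN(m.qty)=1
  12: ids {4, 11} → MIN(m.qty)=1
  14: ids {3, 5, 13, 14} → MIN(m.qty)=2
  16: ids {6, 7} → MIN(m.qty)=5

Jun | 2 ; Liam | 1 ; Farid | 1 ; Tara | 2 ; Gita | 5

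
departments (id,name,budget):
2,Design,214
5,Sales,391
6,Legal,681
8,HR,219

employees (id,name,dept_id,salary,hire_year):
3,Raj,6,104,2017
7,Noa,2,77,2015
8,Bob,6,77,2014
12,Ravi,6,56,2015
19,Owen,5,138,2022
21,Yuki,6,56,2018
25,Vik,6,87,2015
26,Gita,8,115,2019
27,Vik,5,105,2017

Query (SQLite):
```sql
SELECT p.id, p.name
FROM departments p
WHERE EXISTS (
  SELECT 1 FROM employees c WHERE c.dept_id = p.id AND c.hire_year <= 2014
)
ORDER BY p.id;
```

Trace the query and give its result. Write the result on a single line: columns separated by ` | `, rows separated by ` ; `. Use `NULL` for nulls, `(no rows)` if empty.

For each departments row, check whether any employees with matching dept_id has hire_year <= 2014.
Keep rows where that is true.

6 | Legal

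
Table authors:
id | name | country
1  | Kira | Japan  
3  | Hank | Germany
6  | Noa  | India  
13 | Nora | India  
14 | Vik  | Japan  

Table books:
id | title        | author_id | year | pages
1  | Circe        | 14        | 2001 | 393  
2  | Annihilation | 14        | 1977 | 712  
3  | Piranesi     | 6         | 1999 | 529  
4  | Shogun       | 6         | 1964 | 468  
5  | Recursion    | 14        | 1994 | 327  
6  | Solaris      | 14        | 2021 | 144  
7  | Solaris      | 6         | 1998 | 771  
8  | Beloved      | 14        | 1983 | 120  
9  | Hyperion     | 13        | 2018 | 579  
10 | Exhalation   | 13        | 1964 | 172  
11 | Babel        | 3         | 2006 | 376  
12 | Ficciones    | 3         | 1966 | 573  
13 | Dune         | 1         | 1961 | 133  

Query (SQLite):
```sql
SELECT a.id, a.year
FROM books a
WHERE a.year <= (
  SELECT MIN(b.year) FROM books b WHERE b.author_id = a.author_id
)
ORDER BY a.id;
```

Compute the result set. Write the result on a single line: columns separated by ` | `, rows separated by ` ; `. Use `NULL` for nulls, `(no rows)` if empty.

2 | 1977 ; 4 | 1964 ; 10 | 1964 ; 12 | 1966 ; 13 | 1961

For each books row a, compute MIN(year) over rows sharing a.author_id.
Keep row a if a.year <= that per-group MIN.
  author_id=1: MIN(year) = 1961
  author_id=3: MIN(year) = 1966
  author_id=6: MIN(year) = 1964
  author_id=13: MIN(year) = 1964
  author_id=14: MIN(year) = 1977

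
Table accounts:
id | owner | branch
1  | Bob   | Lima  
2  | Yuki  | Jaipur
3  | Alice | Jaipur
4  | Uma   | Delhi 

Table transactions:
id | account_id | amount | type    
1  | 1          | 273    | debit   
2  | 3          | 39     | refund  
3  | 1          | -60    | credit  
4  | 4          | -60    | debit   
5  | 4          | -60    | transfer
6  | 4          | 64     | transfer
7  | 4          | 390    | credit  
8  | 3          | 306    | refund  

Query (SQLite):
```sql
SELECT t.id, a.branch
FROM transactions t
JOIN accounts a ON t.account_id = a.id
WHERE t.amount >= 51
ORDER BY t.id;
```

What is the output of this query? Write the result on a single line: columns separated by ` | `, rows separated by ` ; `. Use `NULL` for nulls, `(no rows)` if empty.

Each transactions row matches the accounts row where account_id = accounts.id.
Then keep rows with t.amount >= 51.

1 | Lima ; 6 | Delhi ; 7 | Delhi ; 8 | Jaipur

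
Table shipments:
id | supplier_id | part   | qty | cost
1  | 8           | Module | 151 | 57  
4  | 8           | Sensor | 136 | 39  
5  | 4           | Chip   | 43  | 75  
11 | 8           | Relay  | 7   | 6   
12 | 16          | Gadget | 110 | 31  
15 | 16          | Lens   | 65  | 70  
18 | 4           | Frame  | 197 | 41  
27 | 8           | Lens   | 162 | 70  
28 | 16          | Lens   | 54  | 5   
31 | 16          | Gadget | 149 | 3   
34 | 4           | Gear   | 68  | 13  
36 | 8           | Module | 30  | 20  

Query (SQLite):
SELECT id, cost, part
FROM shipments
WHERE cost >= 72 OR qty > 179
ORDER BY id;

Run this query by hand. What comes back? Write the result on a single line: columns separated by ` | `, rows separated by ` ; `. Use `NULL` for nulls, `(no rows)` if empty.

5 | 75 | Chip ; 18 | 41 | Frame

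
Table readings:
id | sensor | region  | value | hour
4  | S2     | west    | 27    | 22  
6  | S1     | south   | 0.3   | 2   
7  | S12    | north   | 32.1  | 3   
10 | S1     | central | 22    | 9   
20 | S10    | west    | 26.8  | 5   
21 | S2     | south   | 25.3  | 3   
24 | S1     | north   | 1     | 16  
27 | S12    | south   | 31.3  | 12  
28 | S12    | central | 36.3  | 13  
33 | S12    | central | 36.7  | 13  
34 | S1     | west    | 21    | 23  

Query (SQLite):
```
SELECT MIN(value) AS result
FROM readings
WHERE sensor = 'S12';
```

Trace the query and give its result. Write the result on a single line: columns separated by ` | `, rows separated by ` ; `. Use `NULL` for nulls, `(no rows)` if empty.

31.3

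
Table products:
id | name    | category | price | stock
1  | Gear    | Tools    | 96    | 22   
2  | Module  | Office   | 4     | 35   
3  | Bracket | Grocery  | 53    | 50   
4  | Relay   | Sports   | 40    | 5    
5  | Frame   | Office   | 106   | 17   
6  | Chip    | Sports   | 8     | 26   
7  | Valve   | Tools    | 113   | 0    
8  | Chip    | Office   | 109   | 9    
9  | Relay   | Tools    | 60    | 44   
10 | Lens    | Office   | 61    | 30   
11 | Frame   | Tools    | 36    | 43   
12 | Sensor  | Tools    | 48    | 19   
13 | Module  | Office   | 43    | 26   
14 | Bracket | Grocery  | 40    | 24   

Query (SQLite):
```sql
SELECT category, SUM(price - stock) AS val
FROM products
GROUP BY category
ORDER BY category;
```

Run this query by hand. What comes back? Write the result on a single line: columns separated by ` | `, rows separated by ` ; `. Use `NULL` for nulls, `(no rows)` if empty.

For each row compute price - stock.
Group by category; take SUM of the expression per group.
  Grocery: ids {3, 14} → SUM(price - stock)=19
  Office: ids {2, 5, 8, 10, 13} → SUM(price - stock)=206
  Sports: ids {4, 6} → SUM(price - stock)=17
  Tools: ids {1, 7, 9, 11, 12} → SUM(price - stock)=225

Grocery | 19 ; Office | 206 ; Sports | 17 ; Tools | 225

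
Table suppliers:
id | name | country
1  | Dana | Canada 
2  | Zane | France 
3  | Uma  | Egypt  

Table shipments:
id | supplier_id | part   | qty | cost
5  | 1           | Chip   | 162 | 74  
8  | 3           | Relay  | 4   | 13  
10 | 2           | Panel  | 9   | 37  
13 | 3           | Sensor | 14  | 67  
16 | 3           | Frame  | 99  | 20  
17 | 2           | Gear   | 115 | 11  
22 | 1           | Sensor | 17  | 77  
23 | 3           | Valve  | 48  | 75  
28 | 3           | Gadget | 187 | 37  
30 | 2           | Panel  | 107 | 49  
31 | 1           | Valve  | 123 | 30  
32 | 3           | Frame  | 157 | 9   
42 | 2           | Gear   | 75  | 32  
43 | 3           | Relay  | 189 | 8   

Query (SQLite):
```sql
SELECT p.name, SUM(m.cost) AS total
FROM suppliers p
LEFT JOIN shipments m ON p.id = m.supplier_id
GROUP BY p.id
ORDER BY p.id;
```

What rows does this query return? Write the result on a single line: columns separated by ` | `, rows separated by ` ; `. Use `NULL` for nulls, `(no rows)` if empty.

LEFT JOIN keeps every suppliers row; unmatched ones get NULL for shipments columns.
Group by suppliers.id and compute SUM(m.cost). SUM over an all-NULL group is NULL.
  1: ids {5, 22, 31} → SUM(m.cost)=181
  2: ids {10, 17, 30, 42} → SUM(m.cost)=129
  3: ids {8, 13, 16, 23, 28, 32, 43} → SUM(m.cost)=229

Dana | 181 ; Zane | 129 ; Uma | 229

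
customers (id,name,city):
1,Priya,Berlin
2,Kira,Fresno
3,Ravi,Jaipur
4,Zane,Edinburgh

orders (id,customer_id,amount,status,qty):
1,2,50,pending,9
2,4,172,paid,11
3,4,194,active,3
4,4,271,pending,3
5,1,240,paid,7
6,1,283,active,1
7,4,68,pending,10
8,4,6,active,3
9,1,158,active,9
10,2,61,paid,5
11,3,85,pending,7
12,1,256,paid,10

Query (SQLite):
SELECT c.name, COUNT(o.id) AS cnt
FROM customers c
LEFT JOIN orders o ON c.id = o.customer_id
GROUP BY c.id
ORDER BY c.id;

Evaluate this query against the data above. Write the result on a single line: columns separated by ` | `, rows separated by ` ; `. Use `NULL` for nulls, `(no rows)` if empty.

Priya | 4 ; Kira | 2 ; Ravi | 1 ; Zane | 5

LEFT JOIN keeps every customers row; unmatched ones get NULL for orders columns.
Group by customers.id and compute COUNT(o.id). COUNT(col) of an all-NULL group is 0.
  1: ids {5, 6, 9, 12} → COUNT(o.id)=4
  2: ids {1, 10} → COUNT(o.id)=2
  3: ids {11} → COUNT(o.id)=1
  4: ids {2, 3, 4, 7, 8} → COUNT(o.id)=5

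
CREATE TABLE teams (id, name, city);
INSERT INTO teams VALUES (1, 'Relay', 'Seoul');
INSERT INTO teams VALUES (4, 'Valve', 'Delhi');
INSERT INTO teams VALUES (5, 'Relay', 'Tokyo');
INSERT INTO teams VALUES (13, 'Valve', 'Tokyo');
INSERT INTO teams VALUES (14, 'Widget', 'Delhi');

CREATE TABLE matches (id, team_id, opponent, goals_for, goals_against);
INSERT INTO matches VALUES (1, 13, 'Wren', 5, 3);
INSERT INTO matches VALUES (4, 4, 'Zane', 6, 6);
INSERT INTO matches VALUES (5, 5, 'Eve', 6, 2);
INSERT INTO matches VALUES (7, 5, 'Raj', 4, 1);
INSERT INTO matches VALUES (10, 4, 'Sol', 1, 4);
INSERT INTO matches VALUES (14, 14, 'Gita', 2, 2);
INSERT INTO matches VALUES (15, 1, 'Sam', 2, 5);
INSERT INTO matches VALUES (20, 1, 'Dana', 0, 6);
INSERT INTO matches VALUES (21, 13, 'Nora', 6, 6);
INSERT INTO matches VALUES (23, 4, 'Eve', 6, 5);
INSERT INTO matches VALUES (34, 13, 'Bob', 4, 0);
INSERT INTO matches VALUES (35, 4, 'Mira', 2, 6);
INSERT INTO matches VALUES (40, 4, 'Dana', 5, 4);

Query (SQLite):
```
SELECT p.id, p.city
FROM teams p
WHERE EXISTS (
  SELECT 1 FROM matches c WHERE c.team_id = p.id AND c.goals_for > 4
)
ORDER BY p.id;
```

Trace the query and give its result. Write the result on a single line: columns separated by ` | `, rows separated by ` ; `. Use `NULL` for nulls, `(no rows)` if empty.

For each teams row, check whether any matches with matching team_id has goals_for > 4.
Keep rows where that is true.

4 | Delhi ; 5 | Tokyo ; 13 | Tokyo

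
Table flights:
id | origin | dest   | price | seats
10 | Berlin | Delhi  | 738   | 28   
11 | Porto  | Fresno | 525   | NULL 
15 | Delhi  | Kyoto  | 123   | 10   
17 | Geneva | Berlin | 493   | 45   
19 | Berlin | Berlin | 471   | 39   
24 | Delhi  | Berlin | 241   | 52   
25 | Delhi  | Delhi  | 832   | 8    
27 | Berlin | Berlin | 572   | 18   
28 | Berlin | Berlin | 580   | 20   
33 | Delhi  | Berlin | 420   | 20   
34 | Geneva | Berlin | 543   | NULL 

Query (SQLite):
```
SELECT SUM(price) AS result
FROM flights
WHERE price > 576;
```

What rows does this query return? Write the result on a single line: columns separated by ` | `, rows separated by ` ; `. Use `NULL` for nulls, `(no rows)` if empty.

2150

Rows where price > 576 → price values: [738, 832, 580].
SUM of non-NULL values = 2150.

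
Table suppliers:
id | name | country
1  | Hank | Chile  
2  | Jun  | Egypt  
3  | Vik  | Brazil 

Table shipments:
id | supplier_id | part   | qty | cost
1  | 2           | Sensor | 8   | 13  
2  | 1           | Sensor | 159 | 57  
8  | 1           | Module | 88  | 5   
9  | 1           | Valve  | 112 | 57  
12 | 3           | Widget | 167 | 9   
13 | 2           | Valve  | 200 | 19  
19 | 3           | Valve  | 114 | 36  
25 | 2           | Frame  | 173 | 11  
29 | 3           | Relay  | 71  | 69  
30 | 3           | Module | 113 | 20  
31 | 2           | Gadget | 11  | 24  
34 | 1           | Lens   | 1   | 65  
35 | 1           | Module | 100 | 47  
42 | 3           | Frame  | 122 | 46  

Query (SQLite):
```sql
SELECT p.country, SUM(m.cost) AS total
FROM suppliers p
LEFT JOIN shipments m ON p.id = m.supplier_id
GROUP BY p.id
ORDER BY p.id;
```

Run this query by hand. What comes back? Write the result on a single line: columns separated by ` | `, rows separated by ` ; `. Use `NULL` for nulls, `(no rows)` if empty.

LEFT JOIN keeps every suppliers row; unmatched ones get NULL for shipments columns.
Group by suppliers.id and compute SUM(m.cost). SUM over an all-NULL group is NULL.
  1: ids {2, 8, 9, 34, 35} → SUM(m.cost)=231
  2: ids {1, 13, 25, 31} → SUM(m.cost)=67
  3: ids {12, 19, 29, 30, 42} → SUM(m.cost)=180

Chile | 231 ; Egypt | 67 ; Brazil | 180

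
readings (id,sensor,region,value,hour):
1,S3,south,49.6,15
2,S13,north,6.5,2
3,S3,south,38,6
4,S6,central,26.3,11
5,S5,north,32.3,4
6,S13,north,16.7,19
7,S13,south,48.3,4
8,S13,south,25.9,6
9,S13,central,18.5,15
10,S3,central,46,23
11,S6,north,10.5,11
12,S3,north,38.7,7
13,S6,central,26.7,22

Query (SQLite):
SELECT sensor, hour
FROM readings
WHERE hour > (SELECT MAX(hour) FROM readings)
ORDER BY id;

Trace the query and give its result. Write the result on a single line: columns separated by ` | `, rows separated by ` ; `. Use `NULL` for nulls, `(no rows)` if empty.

(no rows)

Scalar subquery: MAX(hour) over all readings rows = 23.
Keep rows where hour > that value.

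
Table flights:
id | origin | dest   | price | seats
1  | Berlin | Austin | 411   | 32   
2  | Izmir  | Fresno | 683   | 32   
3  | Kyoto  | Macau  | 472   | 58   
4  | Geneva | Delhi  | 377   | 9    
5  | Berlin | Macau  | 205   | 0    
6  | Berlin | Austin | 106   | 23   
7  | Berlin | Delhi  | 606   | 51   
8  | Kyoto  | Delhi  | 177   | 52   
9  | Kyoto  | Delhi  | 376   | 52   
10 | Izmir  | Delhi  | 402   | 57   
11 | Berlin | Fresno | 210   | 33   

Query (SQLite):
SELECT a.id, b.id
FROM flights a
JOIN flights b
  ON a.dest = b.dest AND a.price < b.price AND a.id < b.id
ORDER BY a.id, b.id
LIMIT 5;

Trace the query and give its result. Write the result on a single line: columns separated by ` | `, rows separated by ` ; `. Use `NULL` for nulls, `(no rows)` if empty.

Pairs (a,b) with same dest, a.price < b.price, a.id < b.id.
dest groups: Austin:{1,6} Delhi:{4,7,8,9,10} Fresno:{2,11} Macau:{3,5}
Ordered by (a.id, b.id); first 5.

4 | 7 ; 4 | 10 ; 8 | 9 ; 8 | 10 ; 9 | 10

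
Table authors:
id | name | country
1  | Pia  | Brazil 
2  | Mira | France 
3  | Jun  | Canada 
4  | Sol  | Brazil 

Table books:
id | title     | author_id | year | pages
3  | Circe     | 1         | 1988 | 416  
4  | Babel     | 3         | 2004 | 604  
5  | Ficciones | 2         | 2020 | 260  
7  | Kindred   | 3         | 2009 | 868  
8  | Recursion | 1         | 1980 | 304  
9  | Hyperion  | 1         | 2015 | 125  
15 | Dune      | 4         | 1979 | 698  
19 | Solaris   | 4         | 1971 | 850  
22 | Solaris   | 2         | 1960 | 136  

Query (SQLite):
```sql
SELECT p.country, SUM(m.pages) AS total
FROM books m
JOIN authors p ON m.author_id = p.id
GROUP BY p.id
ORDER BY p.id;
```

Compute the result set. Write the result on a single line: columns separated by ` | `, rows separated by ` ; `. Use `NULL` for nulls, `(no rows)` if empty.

Brazil | 845 ; France | 396 ; Canada | 1472 ; Brazil | 1548

Join each books row to its authors via author_id.
Group joined rows by authors.id; compute SUM(m.pages) per group.
  1: ids {3, 8, 9} → SUM(m.pages)=845
  2: ids {5, 22} → SUM(m.pages)=396
  3: ids {4, 7} → SUM(m.pages)=1472
  4: ids {15, 19} → SUM(m.pages)=1548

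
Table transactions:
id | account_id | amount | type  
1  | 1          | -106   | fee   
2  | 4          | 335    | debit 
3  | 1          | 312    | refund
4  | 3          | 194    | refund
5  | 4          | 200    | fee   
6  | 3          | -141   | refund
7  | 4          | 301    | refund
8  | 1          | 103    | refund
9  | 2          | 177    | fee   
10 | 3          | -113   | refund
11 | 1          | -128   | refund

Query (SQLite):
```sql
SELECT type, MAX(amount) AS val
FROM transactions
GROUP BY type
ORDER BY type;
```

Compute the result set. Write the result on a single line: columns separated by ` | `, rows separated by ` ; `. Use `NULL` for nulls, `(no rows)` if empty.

Partition transactions by type; compute MAX(amount) within each group.
  debit: ids {2} → MAX(amount)=335
  fee: ids {1, 5, 9} → MAX(amount)=200
  refund: ids {3, 4, 6, 7, 8, 10, 11} → MAX(amount)=312

debit | 335 ; fee | 200 ; refund | 312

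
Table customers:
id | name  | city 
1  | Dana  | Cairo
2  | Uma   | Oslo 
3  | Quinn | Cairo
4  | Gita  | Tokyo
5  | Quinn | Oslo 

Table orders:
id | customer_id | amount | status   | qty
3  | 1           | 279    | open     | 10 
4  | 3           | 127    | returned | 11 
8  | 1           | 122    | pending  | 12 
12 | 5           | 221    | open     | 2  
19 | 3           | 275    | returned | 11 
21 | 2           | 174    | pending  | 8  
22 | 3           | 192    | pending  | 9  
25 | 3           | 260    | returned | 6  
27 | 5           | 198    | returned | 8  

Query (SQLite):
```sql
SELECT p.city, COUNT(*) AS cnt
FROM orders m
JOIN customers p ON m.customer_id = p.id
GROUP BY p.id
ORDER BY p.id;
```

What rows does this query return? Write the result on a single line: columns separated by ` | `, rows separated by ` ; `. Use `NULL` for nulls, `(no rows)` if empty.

Cairo | 2 ; Oslo | 1 ; Cairo | 4 ; Oslo | 2

Join each orders row to its customers via customer_id.
Group joined rows by customers.id; compute COUNT(*) per group.
  1: ids {3, 8} → COUNT(*)=2
  2: ids {21} → COUNT(*)=1
  3: ids {4, 19, 22, 25} → COUNT(*)=4
  5: ids {12, 27} → COUNT(*)=2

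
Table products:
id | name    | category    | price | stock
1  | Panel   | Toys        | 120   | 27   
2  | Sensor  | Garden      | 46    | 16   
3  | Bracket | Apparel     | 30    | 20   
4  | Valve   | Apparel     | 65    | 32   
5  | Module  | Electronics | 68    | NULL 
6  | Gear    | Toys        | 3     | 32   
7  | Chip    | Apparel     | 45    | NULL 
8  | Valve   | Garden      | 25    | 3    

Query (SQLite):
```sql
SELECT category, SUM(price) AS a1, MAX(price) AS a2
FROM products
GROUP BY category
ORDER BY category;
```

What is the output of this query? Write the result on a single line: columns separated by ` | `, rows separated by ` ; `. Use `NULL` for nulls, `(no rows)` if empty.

Group products by category.
Per group compute: SUM(price), MAX(price).
  Apparel: ids {3, 4, 7} → SUM(price)=140, MAX(price)=65
  Electronics: ids {5} → SUM(price)=68, MAX(price)=68
  Garden: ids {2, 8} → SUM(price)=71, MAX(price)=46
  Toys: ids {1, 6} → SUM(price)=123, MAX(price)=120

Apparel | 140 | 65 ; Electronics | 68 | 68 ; Garden | 71 | 46 ; Toys | 123 | 120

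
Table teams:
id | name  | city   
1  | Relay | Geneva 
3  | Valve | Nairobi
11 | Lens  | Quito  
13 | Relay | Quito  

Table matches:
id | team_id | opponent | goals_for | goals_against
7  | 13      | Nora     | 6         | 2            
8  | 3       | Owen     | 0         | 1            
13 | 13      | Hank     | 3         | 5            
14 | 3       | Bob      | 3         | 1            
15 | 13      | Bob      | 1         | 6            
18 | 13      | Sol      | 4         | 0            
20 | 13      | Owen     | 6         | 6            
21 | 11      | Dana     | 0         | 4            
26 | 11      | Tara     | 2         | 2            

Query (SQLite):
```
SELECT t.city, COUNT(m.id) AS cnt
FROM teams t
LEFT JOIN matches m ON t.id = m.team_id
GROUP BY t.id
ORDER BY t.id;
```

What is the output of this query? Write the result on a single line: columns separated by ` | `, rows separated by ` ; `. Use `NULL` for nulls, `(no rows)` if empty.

Geneva | 0 ; Nairobi | 2 ; Quito | 2 ; Quito | 5

LEFT JOIN keeps every teams row; unmatched ones get NULL for matches columns.
Group by teams.id and compute COUNT(m.id). COUNT(col) of an all-NULL group is 0.
  1: ids {—} → COUNT(m.id)=0
  3: ids {8, 14} → COUNT(m.id)=2
  11: ids {21, 26} → COUNT(m.id)=2
  13: ids {7, 13, 15, 18, 20} → COUNT(m.id)=5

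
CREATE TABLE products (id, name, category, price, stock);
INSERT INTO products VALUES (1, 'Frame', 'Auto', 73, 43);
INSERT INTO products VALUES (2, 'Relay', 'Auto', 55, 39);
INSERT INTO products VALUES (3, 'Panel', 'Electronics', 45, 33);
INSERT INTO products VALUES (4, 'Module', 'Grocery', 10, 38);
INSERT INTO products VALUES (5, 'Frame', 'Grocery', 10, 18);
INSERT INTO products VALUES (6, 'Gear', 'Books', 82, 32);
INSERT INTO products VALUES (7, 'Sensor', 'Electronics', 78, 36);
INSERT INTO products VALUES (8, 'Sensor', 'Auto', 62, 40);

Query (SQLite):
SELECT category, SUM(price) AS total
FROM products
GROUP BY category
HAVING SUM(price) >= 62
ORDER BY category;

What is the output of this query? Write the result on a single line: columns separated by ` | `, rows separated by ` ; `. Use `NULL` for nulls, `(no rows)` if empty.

Auto | 190 ; Books | 82 ; Electronics | 123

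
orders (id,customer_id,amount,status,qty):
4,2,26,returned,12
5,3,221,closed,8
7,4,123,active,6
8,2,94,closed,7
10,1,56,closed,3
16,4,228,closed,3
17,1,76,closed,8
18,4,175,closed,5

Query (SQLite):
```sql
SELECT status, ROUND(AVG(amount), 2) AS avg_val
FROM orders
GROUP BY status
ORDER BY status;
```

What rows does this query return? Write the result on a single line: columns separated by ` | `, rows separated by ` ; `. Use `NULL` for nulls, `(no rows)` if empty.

active | 123 ; closed | 141.67 ; returned | 26

Partition orders by status; compute ROUND(AVG(amount), 2) within each group.
  active: ids {7} → ROUND(AVG(amount), 2)=123
  closed: ids {5, 8, 10, 16, 17, 18} → ROUND(AVG(amount), 2)=141.67
  returned: ids {4} → ROUND(AVG(amount), 2)=26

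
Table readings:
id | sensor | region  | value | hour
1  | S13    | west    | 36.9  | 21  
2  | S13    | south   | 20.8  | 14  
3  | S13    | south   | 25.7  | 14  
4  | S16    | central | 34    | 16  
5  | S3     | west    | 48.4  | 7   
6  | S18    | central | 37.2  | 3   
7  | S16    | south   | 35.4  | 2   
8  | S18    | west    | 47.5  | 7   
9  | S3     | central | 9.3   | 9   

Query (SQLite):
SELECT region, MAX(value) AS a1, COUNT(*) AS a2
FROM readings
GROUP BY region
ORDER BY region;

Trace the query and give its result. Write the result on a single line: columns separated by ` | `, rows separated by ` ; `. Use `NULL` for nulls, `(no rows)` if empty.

Group readings by region.
Per group compute: MAX(value), COUNT(*).
  central: ids {4, 6, 9} → MAX(value)=37.2, COUNT(*)=3
  south: ids {2, 3, 7} → MAX(value)=35.4, COUNT(*)=3
  west: ids {1, 5, 8} → MAX(value)=48.4, COUNT(*)=3

central | 37.2 | 3 ; south | 35.4 | 3 ; west | 48.4 | 3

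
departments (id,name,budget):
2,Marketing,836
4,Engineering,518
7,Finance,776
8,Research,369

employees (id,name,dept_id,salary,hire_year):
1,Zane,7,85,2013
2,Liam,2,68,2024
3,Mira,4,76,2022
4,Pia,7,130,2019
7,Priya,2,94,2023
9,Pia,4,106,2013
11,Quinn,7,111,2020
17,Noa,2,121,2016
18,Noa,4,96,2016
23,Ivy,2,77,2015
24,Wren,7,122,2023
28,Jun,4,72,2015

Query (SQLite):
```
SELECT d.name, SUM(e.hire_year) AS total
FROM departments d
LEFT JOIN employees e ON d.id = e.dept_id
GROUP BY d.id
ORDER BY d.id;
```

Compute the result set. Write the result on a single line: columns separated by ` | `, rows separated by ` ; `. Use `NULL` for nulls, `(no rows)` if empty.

LEFT JOIN keeps every departments row; unmatched ones get NULL for employees columns.
Group by departments.id and compute SUM(e.hire_year). SUM over an all-NULL group is NULL.
  2: ids {2, 7, 17, 23} → SUM(e.hire_year)=8078
  4: ids {3, 9, 18, 28} → SUM(e.hire_year)=8066
  7: ids {1, 4, 11, 24} → SUM(e.hire_year)=8075
  8: ids {—} → SUM(e.hire_year)=NULL

Marketing | 8078 ; Engineering | 8066 ; Finance | 8075 ; Research | NULL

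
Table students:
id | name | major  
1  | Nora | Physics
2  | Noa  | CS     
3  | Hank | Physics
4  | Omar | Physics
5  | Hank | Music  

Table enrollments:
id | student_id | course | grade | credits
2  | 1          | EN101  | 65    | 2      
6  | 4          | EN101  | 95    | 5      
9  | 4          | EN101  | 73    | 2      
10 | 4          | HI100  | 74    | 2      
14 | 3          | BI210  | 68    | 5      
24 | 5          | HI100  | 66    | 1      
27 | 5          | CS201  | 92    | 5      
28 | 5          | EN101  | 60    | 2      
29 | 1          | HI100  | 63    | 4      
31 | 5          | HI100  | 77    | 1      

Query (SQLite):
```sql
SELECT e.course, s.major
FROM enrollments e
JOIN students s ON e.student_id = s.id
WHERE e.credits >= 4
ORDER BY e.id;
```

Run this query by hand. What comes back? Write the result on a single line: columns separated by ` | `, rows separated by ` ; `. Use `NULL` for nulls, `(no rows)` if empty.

Each enrollments row matches the students row where student_id = students.id.
Then keep rows with e.credits >= 4.

EN101 | Physics ; BI210 | Physics ; CS201 | Music ; HI100 | Physics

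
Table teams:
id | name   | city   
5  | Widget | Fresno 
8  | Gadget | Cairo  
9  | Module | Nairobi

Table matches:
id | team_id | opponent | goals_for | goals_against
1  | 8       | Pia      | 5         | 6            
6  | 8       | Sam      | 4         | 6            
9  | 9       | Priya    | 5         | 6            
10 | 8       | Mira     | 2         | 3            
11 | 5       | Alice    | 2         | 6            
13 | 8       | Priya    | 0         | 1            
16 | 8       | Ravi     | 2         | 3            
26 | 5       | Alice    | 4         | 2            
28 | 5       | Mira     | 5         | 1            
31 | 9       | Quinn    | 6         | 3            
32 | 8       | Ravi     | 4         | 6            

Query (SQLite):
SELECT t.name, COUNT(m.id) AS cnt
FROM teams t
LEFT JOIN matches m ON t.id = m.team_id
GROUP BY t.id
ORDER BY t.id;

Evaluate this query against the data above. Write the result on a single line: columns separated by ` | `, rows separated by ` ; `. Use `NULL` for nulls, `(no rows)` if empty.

Widget | 3 ; Gadget | 6 ; Module | 2

LEFT JOIN keeps every teams row; unmatched ones get NULL for matches columns.
Group by teams.id and compute COUNT(m.id). COUNT(col) of an all-NULL group is 0.
  5: ids {11, 26, 28} → COUNT(m.id)=3
  8: ids {1, 6, 10, 13, 16, 32} → COUNT(m.id)=6
  9: ids {9, 31} → COUNT(m.id)=2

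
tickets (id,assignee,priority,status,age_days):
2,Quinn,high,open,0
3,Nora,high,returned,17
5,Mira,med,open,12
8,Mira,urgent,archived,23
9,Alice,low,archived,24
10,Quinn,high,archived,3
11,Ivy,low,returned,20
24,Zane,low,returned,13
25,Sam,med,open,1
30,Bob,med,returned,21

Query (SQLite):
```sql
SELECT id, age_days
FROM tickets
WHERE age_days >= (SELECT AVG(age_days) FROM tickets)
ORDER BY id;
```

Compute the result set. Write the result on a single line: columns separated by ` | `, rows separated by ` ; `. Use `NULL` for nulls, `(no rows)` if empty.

3 | 17 ; 8 | 23 ; 9 | 24 ; 11 | 20 ; 30 | 21

Scalar subquery: AVG(age_days) over all tickets rows = 13.4.
Keep rows where age_days >= that value.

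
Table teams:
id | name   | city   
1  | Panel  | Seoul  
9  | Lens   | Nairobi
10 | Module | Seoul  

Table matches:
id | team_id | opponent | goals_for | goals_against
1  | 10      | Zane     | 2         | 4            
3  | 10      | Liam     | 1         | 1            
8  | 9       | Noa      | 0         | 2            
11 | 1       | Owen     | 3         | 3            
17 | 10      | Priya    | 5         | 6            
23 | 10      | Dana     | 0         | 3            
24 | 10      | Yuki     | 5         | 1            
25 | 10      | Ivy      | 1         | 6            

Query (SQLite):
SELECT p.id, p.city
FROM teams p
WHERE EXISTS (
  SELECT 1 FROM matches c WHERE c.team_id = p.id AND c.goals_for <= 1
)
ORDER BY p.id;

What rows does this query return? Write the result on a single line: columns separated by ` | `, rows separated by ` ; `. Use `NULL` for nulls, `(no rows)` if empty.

9 | Nairobi ; 10 | Seoul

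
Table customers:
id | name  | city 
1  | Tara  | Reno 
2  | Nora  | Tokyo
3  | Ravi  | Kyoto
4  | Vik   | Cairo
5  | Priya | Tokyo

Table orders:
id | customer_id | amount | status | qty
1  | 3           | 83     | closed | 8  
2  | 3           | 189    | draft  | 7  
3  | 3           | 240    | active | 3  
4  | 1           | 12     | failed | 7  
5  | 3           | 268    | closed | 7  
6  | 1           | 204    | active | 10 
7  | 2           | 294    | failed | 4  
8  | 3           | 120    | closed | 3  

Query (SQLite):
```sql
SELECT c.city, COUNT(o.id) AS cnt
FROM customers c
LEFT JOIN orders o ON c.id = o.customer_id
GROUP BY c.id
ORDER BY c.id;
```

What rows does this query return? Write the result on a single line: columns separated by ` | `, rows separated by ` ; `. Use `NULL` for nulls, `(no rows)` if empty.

LEFT JOIN keeps every customers row; unmatched ones get NULL for orders columns.
Group by customers.id and compute COUNT(o.id). COUNT(col) of an all-NULL group is 0.
  1: ids {4, 6} → COUNT(o.id)=2
  2: ids {7} → COUNT(o.id)=1
  3: ids {1, 2, 3, 5, 8} → COUNT(o.id)=5
  4: ids {—} → COUNT(o.id)=0
  5: ids {—} → COUNT(o.id)=0

Reno | 2 ; Tokyo | 1 ; Kyoto | 5 ; Cairo | 0 ; Tokyo | 0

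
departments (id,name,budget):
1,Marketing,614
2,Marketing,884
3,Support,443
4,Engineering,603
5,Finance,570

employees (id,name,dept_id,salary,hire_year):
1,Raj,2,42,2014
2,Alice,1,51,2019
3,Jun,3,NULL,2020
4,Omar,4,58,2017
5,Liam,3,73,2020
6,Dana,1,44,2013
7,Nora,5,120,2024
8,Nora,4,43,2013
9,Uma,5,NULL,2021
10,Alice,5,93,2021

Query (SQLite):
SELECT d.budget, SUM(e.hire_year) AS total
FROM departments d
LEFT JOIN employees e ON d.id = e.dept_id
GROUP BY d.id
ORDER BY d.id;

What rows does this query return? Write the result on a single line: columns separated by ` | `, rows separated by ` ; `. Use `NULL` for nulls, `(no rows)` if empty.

614 | 4032 ; 884 | 2014 ; 443 | 4040 ; 603 | 4030 ; 570 | 6066

LEFT JOIN keeps every departments row; unmatched ones get NULL for employees columns.
Group by departments.id and compute SUM(e.hire_year). SUM over an all-NULL group is NULL.
  1: ids {2, 6} → SUM(e.hire_year)=4032
  2: ids {1} → SUM(e.hire_year)=2014
  3: ids {3, 5} → SUM(e.hire_year)=4040
  4: ids {4, 8} → SUM(e.hire_year)=4030
  5: ids {7, 9, 10} → SUM(e.hire_year)=6066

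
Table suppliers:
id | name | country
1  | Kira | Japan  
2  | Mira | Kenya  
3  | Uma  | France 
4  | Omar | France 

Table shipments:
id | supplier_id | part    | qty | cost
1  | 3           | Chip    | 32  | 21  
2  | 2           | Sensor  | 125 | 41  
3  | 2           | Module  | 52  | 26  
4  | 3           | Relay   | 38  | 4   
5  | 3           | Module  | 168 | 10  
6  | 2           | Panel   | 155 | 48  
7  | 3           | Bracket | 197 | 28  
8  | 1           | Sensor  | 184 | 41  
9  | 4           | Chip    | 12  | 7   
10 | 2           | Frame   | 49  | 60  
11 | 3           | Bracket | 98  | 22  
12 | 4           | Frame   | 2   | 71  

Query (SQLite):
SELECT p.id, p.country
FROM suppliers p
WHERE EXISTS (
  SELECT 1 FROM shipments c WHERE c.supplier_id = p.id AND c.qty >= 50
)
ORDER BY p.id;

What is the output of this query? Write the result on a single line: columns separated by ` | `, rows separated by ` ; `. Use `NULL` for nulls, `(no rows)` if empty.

For each suppliers row, check whether any shipments with matching supplier_id has qty >= 50.
Keep rows where that is true.

1 | Japan ; 2 | Kenya ; 3 | France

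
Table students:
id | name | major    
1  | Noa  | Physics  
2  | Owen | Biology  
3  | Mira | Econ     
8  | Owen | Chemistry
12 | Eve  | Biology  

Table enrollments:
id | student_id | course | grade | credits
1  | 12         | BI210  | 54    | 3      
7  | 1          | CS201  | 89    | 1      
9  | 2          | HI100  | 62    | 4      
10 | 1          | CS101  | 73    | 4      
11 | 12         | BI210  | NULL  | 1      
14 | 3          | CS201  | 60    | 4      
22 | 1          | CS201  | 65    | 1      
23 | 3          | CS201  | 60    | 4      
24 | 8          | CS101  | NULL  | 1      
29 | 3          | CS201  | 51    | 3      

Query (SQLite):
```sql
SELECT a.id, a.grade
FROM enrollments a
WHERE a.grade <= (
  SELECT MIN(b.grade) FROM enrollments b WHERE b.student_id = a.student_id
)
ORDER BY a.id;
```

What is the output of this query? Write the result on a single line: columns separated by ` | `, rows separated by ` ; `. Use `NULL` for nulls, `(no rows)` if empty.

For each enrollments row a, compute MIN(grade) over rows sharing a.student_id.
Keep row a if a.grade <= that per-group MIN.
  student_id=1: MIN(grade) = 65
  student_id=2: MIN(grade) = 62
  student_id=3: MIN(grade) = 51
  student_id=8: MIN(grade) = NULL
  student_id=12: MIN(grade) = 54

1 | 54 ; 9 | 62 ; 22 | 65 ; 29 | 51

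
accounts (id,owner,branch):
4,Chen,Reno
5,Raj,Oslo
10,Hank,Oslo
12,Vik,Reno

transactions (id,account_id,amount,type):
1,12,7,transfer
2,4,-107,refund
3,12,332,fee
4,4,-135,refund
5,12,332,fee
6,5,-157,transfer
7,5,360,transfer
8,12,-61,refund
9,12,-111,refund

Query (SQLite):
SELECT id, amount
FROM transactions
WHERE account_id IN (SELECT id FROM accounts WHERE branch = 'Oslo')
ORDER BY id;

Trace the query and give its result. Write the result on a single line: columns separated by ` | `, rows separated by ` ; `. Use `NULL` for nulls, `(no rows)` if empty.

Inner query: accounts.id where branch = 'Oslo'.
Outer: keep transactions rows whose account_id is in that set.
Inner query → {5, 10}

6 | -157 ; 7 | 360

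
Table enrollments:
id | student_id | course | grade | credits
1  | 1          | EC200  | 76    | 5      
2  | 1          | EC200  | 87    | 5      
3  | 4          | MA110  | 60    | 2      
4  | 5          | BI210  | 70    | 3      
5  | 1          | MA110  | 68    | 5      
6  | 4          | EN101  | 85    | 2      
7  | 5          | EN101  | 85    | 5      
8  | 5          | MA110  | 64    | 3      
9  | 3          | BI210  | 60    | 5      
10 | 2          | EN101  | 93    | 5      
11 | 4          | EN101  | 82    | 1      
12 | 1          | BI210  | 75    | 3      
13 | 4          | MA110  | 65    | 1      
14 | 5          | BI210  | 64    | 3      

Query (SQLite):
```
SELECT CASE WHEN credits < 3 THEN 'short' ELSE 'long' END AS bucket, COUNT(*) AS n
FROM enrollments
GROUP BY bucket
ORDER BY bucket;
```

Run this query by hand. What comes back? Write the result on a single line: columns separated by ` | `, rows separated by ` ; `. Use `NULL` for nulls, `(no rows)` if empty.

Bucket rows by credits < 3 → 'short' else 'long'; count each bucket.

long | 10 ; short | 4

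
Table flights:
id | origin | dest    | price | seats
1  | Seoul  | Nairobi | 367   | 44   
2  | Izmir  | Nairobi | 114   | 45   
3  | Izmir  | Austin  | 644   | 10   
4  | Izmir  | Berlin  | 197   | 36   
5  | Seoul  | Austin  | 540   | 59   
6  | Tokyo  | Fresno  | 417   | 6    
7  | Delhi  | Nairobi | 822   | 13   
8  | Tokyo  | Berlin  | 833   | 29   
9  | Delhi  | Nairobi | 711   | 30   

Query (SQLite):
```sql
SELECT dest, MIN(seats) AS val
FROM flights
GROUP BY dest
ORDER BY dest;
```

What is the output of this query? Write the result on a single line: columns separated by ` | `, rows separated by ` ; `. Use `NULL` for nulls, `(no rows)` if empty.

Austin | 10 ; Berlin | 29 ; Fresno | 6 ; Nairobi | 13

Partition flights by dest; compute MIN(seats) within each group.
  Austin: ids {3, 5} → MIN(seats)=10
  Berlin: ids {4, 8} → MIN(seats)=29
  Fresno: ids {6} → MIN(seats)=6
  Nairobi: ids {1, 2, 7, 9} → MIN(seats)=13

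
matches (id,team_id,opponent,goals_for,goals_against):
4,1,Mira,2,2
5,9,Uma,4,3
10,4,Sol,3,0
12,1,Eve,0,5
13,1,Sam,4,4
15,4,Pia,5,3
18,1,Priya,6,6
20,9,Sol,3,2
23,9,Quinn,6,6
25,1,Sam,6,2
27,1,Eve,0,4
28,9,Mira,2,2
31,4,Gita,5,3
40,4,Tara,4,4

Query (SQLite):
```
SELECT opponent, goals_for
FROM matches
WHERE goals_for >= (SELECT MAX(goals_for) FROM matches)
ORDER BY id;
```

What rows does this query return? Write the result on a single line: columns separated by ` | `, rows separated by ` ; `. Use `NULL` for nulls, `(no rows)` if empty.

Scalar subquery: MAX(goals_for) over all matches rows = 6.
Keep rows where goals_for >= that value.

Priya | 6 ; Quinn | 6 ; Sam | 6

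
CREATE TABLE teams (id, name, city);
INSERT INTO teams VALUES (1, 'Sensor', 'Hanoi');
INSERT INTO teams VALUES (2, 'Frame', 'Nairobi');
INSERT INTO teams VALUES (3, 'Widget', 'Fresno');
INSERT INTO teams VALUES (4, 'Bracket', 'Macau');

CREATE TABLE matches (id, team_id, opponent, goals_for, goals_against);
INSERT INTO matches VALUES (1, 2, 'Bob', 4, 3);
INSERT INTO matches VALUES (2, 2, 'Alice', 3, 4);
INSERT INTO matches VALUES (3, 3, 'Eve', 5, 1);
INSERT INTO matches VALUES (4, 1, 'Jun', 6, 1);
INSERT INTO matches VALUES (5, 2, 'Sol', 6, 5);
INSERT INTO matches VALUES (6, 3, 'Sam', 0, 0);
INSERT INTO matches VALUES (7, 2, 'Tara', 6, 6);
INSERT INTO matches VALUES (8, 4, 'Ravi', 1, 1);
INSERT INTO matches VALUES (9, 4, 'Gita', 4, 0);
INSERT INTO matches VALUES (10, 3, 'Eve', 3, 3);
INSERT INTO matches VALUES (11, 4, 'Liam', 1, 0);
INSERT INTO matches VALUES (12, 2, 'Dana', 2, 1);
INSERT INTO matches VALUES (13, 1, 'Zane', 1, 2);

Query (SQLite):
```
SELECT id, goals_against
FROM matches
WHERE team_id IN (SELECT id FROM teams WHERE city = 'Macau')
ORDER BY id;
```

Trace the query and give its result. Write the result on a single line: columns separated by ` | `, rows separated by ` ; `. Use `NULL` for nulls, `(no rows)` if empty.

8 | 1 ; 9 | 0 ; 11 | 0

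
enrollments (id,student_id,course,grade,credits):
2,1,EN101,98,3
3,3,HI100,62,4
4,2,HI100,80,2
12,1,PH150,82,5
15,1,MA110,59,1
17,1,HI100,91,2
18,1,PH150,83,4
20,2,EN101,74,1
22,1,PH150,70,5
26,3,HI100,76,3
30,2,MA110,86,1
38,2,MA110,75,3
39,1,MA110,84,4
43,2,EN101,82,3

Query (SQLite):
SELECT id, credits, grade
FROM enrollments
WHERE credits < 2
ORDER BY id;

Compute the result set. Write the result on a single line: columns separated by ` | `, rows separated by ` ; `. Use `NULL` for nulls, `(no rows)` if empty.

15 | 1 | 59 ; 20 | 1 | 74 ; 30 | 1 | 86

credits < 2: ids {15, 20, 30}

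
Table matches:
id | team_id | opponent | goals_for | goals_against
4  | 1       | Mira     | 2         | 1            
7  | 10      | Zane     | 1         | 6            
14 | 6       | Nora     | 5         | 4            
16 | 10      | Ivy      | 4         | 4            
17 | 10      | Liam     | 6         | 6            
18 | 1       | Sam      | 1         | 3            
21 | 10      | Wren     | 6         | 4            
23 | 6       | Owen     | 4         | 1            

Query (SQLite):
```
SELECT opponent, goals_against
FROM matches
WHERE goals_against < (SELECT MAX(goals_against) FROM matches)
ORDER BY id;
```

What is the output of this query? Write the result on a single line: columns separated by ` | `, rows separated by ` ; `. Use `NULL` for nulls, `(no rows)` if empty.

Mira | 1 ; Nora | 4 ; Ivy | 4 ; Sam | 3 ; Wren | 4 ; Owen | 1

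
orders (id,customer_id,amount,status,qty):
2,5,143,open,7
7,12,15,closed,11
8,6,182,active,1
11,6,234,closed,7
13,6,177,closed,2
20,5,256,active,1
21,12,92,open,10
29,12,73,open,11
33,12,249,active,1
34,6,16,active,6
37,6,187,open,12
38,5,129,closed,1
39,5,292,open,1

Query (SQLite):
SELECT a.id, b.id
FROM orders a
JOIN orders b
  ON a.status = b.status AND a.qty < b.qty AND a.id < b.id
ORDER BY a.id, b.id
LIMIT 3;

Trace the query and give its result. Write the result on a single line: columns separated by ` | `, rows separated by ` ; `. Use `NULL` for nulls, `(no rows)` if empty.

2 | 21 ; 2 | 29 ; 2 | 37

Pairs (a,b) with same status, a.qty < b.qty, a.id < b.id.
status groups: active:{8,20,33,34} closed:{7,11,13,38} open:{2,21,29,37,39}
Ordered by (a.id, b.id); first 3.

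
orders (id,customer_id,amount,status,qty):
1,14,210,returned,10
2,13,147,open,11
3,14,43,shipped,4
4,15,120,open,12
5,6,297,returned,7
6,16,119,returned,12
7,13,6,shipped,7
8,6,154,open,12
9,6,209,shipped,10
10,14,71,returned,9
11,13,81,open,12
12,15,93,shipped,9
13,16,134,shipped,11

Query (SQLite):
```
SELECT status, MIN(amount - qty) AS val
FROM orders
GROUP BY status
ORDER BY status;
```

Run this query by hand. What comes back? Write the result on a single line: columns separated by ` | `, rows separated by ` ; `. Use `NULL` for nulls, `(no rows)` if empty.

For each row compute amount - qty.
Group by status; take MIN of the expression per group.
  open: ids {2, 4, 8, 11} → MIN(amount - qty)=69
  returned: ids {1, 5, 6, 10} → MIN(amount - qty)=62
  shipped: ids {3, 7, 9, 12, 13} → MIN(amount - qty)=-1

open | 69 ; returned | 62 ; shipped | -1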